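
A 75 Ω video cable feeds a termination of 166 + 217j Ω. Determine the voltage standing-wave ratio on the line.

VSWR ≈ 6.29

Γ = (Z_L − Z_0)/(Z_L + Z_0) = (91 + j217)/(241 + j217)
|Γ| = 235/324 = 0.726
VSWR = (1 + |Γ|)/(1 − |Γ|) = 1.73/0.274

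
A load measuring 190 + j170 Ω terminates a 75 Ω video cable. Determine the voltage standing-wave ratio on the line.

VSWR ≈ 4.75

Γ = (Z_L − Z_0)/(Z_L + Z_0) = (115 + j170)/(265 + j170)
|Γ| = 205/315 = 0.652
VSWR = (1 + |Γ|)/(1 − |Γ|) = 1.65/0.348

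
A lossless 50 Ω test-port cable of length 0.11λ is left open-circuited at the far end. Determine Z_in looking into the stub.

Z_in ≈ −j60.4 Ω

βl = 2π × 0.11 = 39.6°
tan(βl) = 0.827
For an open-circuited stub, Z_in = −jZ_0·cot(βl) = −jZ_0/tan(βl)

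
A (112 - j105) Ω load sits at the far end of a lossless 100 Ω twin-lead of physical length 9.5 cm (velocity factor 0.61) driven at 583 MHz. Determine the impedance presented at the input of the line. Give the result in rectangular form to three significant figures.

Z_in ≈ 71.4 + j79.4 Ω

λ = v/f = 0.61·c / 583 MHz = 0.314 m
βl = 2π·l/λ = 2π × 0.303 = 109°
tan(βl) = tan(109°) = -2.91
Z_in = Z_0·(Z_L + jZ_0·tanβl)/(Z_0 + jZ_L·tanβl)
     = 100·(112 − j396)/(-206 − j326)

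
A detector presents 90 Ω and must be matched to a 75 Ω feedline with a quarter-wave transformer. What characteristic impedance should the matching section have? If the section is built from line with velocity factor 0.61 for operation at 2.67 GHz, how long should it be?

Z_qwt = √(Z_0·R_L) = √(75 × 90) = √6750
λ = 0.61·c/f = 0.0685 m, so l = λ/4 = 0.0171 m

Z_qwt ≈ 82.2 Ω; length ≈ 1.71 cm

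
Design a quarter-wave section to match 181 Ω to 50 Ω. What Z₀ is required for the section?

Z_qwt ≈ 95.1 Ω

Z_qwt = √(Z_0·R_L) = √(50 × 181) = √9050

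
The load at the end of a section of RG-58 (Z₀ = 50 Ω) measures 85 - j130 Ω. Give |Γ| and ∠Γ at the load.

Γ = (Z_L − Z_0)/(Z_L + Z_0) = (35 − j130)/(135 − j130)
|Γ| = 135/187 = 0.718

Γ ≈ 0.718 ∠ -31°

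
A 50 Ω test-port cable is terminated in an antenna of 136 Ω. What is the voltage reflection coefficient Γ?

Γ = 0.462

Γ = (Z_L − Z_0)/(Z_L + Z_0) = (136 − 50)/(136 + 50) = 86/186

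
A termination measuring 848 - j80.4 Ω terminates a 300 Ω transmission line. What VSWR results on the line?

VSWR ≈ 2.86

Γ = (Z_L − Z_0)/(Z_L + Z_0) = (548 − j80.4)/(1148 − j80.4)
|Γ| = 554/1150 = 0.481
VSWR = (1 + |Γ|)/(1 − |Γ|) = 1.48/0.519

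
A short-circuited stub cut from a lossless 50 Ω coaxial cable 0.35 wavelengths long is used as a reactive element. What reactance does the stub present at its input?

βl = 2π × 0.35 = 126°
tan(βl) = -1.38
For a short-circuited stub, Z_in = jZ_0·tan(βl)

X_in ≈ -68.8 Ω (capacitive)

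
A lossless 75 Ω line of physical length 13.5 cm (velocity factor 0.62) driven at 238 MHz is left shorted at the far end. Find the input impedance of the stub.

Z_in ≈ +j142 Ω

λ = v/f = 0.62·c / 238 MHz = 0.782 m
βl = 2π·l/λ = 2π × 0.173 = 62.2°
tan(βl) = 1.9
For a shorted stub, Z_in = jZ_0·tan(βl)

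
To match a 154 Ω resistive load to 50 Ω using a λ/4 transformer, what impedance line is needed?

Z_qwt ≈ 87.7 Ω

Z_qwt = √(Z_0·R_L) = √(50 × 154) = √7700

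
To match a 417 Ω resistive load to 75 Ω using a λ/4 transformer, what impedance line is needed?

Z_qwt ≈ 177 Ω

Z_qwt = √(Z_0·R_L) = √(75 × 417) = √31280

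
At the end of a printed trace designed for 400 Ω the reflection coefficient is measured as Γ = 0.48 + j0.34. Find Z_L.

Z_L = Z_0·(1 + Γ)/(1 − Γ) = 400·(1.48 + j0.34)/(0.52 − j0.34)

Z_L ≈ 678 + j705 Ω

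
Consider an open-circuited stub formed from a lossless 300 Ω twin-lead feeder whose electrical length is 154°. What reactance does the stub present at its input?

X_in ≈ 615 Ω (inductive)

tan(βl) = -0.488
For an open-circuited stub, Z_in = −jZ_0·cot(βl) = −jZ_0/tan(βl)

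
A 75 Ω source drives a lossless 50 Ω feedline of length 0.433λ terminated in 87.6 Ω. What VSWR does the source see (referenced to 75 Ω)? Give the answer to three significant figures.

βl = 2π × 0.433 = 156°
tan(βl) = -0.448
Z_in = Z_0·(Z_L + jZ_0·tanβl)/(Z_0 + jZ_L·tanβl) = 65.1 + j28.7 Ω
Γ_s = (Z_in − Z_s)/(Z_in + Z_s) = (-9.9 + j28.7)/(140 + j28.7), |Γ_s| = 0.212
VSWR = (1 + |Γ_s|)/(1 − |Γ_s|)

VSWR ≈ 1.54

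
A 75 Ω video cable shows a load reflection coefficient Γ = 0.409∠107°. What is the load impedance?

Z_L ≈ 44.4 + j41.7 Ω

Z_L = Z_0·(1 + Γ)/(1 − Γ) = 75·(0.88 + j0.391)/(1.12 − j0.391)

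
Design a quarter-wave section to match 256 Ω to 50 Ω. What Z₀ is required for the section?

Z_qwt = √(Z_0·R_L) = √(50 × 256) = √12800

Z_qwt ≈ 113 Ω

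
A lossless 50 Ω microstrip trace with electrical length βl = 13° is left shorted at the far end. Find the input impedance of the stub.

tan(βl) = 0.231
For a shorted stub, Z_in = jZ_0·tan(βl)

Z_in ≈ +j11.5 Ω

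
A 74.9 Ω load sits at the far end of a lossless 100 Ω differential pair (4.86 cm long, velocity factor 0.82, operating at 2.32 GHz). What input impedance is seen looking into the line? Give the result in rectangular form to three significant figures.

Z_in ≈ 77.2 − j11.3 Ω

λ = v/f = 0.82·c / 2.32 GHz = 0.106 m
βl = 2π·l/λ = 2π × 0.458 = 165°
tan(βl) = tan(165°) = -0.268
Z_in = Z_0·(Z_L + jZ_0·tanβl)/(Z_0 + jZ_L·tanβl)
     = 100·(74.9 − j26.8)/(100 − j20.1)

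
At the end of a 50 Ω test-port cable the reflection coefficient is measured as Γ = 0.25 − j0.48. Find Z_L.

Z_L ≈ 44.6 − j60.5 Ω

Z_L = Z_0·(1 + Γ)/(1 − Γ) = 50·(1.25 − j0.48)/(0.75 + j0.48)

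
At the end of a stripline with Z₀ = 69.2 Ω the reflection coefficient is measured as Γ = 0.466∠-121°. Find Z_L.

Z_L = Z_0·(1 + Γ)/(1 − Γ) = 69.2·(0.76 − j0.399)/(1.24 + j0.399)

Z_L ≈ 31.9 − j32.6 Ω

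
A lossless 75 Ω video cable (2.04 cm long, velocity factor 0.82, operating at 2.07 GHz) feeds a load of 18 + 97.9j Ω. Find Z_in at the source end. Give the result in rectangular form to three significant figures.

λ = v/f = 0.82·c / 2.07 GHz = 0.119 m
βl = 2π·l/λ = 2π × 0.172 = 61.8°
tan(βl) = tan(61.8°) = 1.86
Z_in = Z_0·(Z_L + jZ_0·tanβl)/(Z_0 + jZ_L·tanβl)
     = 75·(18 + j238)/(-108 + j33.6)

Z_in ≈ 35.7 − j155 Ω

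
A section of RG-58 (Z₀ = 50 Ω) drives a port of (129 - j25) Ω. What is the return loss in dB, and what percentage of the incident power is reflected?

Γ = (79 − j25)/(179 − j25), |Γ| = 0.458
RL = −20·log₁₀(0.458) = 6.77 dB
P_refl/P_inc = |Γ|² = 0.21

RL ≈ 6.77 dB; 21% of incident power reflected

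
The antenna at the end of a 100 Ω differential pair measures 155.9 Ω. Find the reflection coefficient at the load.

Γ = (Z_L − Z_0)/(Z_L + Z_0) = (155.9 − 100)/(155.9 + 100) = 55.9/255.9

Γ = 0.218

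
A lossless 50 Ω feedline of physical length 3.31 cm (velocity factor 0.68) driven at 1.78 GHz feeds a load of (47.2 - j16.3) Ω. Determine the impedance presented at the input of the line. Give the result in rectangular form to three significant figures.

Z_in ≈ 55.9 + j17 Ω

λ = v/f = 0.68·c / 1.78 GHz = 0.115 m
βl = 2π·l/λ = 2π × 0.289 = 104°
tan(βl) = tan(104°) = -4.02
Z_in = Z_0·(Z_L + jZ_0·tanβl)/(Z_0 + jZ_L·tanβl)
     = 50·(47.2 − j217)/(-15.5 − j190)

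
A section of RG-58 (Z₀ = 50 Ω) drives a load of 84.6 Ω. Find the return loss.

Γ = (84.6 − 50)/(84.6 + 50) = 0.257
RL = −20·log₁₀|Γ| = −20·log₁₀(0.257)

RL ≈ 11.8 dB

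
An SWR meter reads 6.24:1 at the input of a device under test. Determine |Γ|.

|Γ| ≈ 0.724

|Γ| = (S − 1)/(S + 1) = (6.24 − 1)/(6.24 + 1) = 5.24/7.24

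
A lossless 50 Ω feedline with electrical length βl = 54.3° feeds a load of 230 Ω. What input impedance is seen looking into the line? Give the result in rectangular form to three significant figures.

Z_in ≈ 16.1 − j33.4 Ω

tan(βl) = tan(54.3°) = 1.39
Z_in = Z_0·(Z_L + jZ_0·tanβl)/(Z_0 + jZ_L·tanβl)
     = 50·(230 + j69.6)/(50 + j320)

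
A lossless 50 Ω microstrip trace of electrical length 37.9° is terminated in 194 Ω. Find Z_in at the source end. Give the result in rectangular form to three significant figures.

tan(βl) = tan(37.9°) = 0.778
Z_in = Z_0·(Z_L + jZ_0·tanβl)/(Z_0 + jZ_L·tanβl)
     = 50·(194 + j38.9)/(50 + j151)

Z_in ≈ 30.8 − j54 Ω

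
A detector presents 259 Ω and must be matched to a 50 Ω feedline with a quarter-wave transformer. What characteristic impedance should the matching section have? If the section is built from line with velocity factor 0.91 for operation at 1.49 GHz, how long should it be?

Z_qwt ≈ 114 Ω; length ≈ 4.58 cm

Z_qwt = √(Z_0·R_L) = √(50 × 259) = √12950
λ = 0.91·c/f = 0.183 m, so l = λ/4 = 0.0458 m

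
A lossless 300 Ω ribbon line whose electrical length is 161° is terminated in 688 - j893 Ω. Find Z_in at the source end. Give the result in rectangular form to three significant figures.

Z_in ≈ 1230 + j910 Ω

tan(βl) = tan(161°) = -0.344
Z_in = Z_0·(Z_L + jZ_0·tanβl)/(Z_0 + jZ_L·tanβl)
     = 300·(688 − j996)/(-7.48 − j237)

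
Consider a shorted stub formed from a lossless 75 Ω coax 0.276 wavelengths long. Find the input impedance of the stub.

Z_in ≈ −j455 Ω

βl = 2π × 0.276 = 99.4°
tan(βl) = -6.07
For a shorted stub, Z_in = jZ_0·tan(βl)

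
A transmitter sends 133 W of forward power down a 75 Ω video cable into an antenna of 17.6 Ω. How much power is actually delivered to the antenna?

P_delivered ≈ 81.9 W

Γ = (17.6 − 75)/(17.6 + 75) = -0.62
|Γ|² = 0.384
P_refl = |Γ|²·P_inc = 51.1 W, P_del = (1 − |Γ|²)·P_inc = 81.9 W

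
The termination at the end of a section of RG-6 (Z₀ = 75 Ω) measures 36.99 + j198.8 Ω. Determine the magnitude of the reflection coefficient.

|Γ| ≈ 0.887

Γ = (Z_L − Z_0)/(Z_L + Z_0) = (-38.01 + j198.8)/(112 + j198.8)
|Γ| = 202/228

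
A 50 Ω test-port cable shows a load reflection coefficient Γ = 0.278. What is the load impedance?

Z_L = Z_0·(1 + Γ)/(1 − Γ) = 50·(1.28)/(0.722)

Z_L ≈ 88.5 Ω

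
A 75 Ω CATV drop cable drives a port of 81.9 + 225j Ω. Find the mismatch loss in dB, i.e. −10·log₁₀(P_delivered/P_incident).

Γ = (6.9 + j225)/(156.9 + j225), |Γ| = 0.821
|Γ|² = 0.673, so P_del/P_inc = 1 − |Γ|² = 0.327
ML = −10·log₁₀(1 − |Γ|²)

mismatch loss ≈ 4.86 dB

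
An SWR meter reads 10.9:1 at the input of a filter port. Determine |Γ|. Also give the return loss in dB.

|Γ| ≈ 0.832; return loss ≈ 1.6 dB

|Γ| = (S − 1)/(S + 1) = (10.9 − 1)/(10.9 + 1) = 9.9/11.9
RL = −20·log₁₀|Γ| = −20·log₁₀(0.832)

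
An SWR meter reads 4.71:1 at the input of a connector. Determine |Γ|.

|Γ| ≈ 0.65

|Γ| = (S − 1)/(S + 1) = (4.71 − 1)/(4.71 + 1) = 3.71/5.71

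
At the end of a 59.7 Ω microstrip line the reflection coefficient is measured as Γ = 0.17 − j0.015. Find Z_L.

Z_L = Z_0·(1 + Γ)/(1 − Γ) = 59.7·(1.17 − j0.015)/(0.83 + j0.015)

Z_L ≈ 84.1 − j2.6 Ω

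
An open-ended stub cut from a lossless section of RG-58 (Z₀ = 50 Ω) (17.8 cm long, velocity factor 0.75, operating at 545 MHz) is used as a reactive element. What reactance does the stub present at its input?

X_in ≈ 108 Ω (inductive)

λ = v/f = 0.75·c / 545 MHz = 0.413 m
βl = 2π·l/λ = 2π × 0.431 = 155°
tan(βl) = -0.462
For an open-ended stub, Z_in = −jZ_0·cot(βl) = −jZ_0/tan(βl)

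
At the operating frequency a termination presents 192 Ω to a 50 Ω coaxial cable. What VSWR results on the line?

VSWR ≈ 3.84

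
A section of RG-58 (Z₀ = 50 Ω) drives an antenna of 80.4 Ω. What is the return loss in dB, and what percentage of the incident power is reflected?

RL ≈ 12.6 dB; 5.43% of incident power reflected

Γ = (80.4 − 50)/(80.4 + 50) = 0.233
RL = −20·log₁₀(0.233) = 12.6 dB
P_refl/P_inc = |Γ|² = 0.0543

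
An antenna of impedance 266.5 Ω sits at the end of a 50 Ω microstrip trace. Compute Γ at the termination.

Γ = 0.684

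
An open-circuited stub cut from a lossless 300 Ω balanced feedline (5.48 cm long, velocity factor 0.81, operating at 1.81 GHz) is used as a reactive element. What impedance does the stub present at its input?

λ = v/f = 0.81·c / 1.81 GHz = 0.134 m
βl = 2π·l/λ = 2π × 0.408 = 147°
tan(βl) = -0.651
For an open-circuited stub, Z_in = −jZ_0·cot(βl) = −jZ_0/tan(βl)

Z_in ≈ +j461 Ω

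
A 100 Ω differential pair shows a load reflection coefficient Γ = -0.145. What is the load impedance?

Z_L = Z_0·(1 + Γ)/(1 − Γ) = 100·(0.855)/(1.15)

Z_L ≈ 74.7 Ω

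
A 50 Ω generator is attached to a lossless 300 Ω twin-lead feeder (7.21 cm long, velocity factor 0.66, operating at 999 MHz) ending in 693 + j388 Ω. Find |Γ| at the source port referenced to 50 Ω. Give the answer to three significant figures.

|Γ| ≈ 0.723

λ = v/f = 0.66·c / 999 MHz = 0.198 m
βl = 2π·l/λ = 2π × 0.364 = 131°
tan(βl) = -1.15
Z_in = Z_0·(Z_L + jZ_0·tanβl)/(Z_0 + jZ_L·tanβl) = 121 + j147 Ω
Γ_s = (Z_in − Z_s)/(Z_in + Z_s) = (71.4 + j147)/(171 + j147), |Γ_s| = 0.723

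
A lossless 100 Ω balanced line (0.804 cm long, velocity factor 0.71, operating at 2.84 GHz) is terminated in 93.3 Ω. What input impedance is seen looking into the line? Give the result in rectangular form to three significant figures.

Z_in ≈ 98.3 + j6.65 Ω

λ = v/f = 0.71·c / 2.84 GHz = 0.075 m
βl = 2π·l/λ = 2π × 0.107 = 38.6°
tan(βl) = tan(38.6°) = 0.798
Z_in = Z_0·(Z_L + jZ_0·tanβl)/(Z_0 + jZ_L·tanβl)
     = 100·(93.3 + j79.8)/(100 + j74.5)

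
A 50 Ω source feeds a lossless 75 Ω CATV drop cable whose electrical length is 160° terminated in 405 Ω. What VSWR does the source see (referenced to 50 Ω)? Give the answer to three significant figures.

tan(βl) = -0.364
Z_in = Z_0·(Z_L + jZ_0·tanβl)/(Z_0 + jZ_L·tanβl) = 94.3 + j158 Ω
Γ_s = (Z_in − Z_s)/(Z_in + Z_s) = (44.3 + j158)/(144 + j158), |Γ_s| = 0.767
VSWR = (1 + |Γ_s|)/(1 − |Γ_s|)

VSWR ≈ 7.58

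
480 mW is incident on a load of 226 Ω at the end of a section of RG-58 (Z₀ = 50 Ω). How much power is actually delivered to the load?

P_delivered ≈ 285 mW

Γ = (226 − 50)/(226 + 50) = 0.638
|Γ|² = 0.407
P_refl = |Γ|²·P_inc = 195 mW, P_del = (1 − |Γ|²)·P_inc = 285 mW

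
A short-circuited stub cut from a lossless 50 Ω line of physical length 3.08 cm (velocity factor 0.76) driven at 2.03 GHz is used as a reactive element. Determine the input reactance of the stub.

X_in ≈ -326 Ω (capacitive)

λ = v/f = 0.76·c / 2.03 GHz = 0.112 m
βl = 2π·l/λ = 2π × 0.274 = 98.7°
tan(βl) = -6.52
For a short-circuited stub, Z_in = jZ_0·tan(βl)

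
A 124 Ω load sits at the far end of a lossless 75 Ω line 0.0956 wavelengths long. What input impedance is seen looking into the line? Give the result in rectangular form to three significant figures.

Z_in ≈ 79.8 − j39 Ω

βl = 2π × 0.0956 = 34.4°
tan(βl) = tan(34.4°) = 0.685
Z_in = Z_0·(Z_L + jZ_0·tanβl)/(Z_0 + jZ_L·tanβl)
     = 75·(124 + j51.4)/(75 + j85)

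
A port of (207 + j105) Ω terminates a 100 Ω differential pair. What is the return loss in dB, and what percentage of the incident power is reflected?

RL ≈ 6.71 dB; 21.3% of incident power reflected

Γ = (107 + j105)/(307 + j105), |Γ| = 0.462
RL = −20·log₁₀(0.462) = 6.71 dB
P_refl/P_inc = |Γ|² = 0.213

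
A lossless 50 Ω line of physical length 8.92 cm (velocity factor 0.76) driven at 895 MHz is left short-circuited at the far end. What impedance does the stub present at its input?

Z_in ≈ −j68.7 Ω

λ = v/f = 0.76·c / 895 MHz = 0.255 m
βl = 2π·l/λ = 2π × 0.35 = 126°
tan(βl) = -1.37
For a short-circuited stub, Z_in = jZ_0·tan(βl)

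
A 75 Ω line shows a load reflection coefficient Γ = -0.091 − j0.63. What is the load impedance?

Z_L = Z_0·(1 + Γ)/(1 − Γ) = 75·(0.909 − j0.63)/(1.09 + j0.63)

Z_L ≈ 28.1 − j59.5 Ω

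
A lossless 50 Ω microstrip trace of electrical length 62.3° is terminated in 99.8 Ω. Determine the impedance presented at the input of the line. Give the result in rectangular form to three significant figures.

tan(βl) = tan(62.3°) = 1.9
Z_in = Z_0·(Z_L + jZ_0·tanβl)/(Z_0 + jZ_L·tanβl)
     = 50·(99.8 + j95.2)/(50 + j190)

Z_in ≈ 29.9 − j18.4 Ω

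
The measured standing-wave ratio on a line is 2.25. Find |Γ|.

|Γ| = (S − 1)/(S + 1) = (2.25 − 1)/(2.25 + 1) = 1.25/3.25

|Γ| ≈ 0.385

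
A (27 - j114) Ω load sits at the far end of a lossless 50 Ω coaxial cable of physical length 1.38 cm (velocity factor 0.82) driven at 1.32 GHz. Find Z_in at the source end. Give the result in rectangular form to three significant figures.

Z_in ≈ 7.23 − j42.4 Ω

λ = v/f = 0.82·c / 1.32 GHz = 0.186 m
βl = 2π·l/λ = 2π × 0.074 = 26.7°
tan(βl) = tan(26.7°) = 0.502
Z_in = Z_0·(Z_L + jZ_0·tanβl)/(Z_0 + jZ_L·tanβl)
     = 50·(27 − j88.9)/(107 + j13.6)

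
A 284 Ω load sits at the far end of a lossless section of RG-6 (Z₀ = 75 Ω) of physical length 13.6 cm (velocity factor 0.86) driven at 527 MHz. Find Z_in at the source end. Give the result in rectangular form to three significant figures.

λ = v/f = 0.86·c / 527 MHz = 0.49 m
βl = 2π·l/λ = 2π × 0.278 = 100°
tan(βl) = tan(100°) = -5.67
Z_in = Z_0·(Z_L + jZ_0·tanβl)/(Z_0 + jZ_L·tanβl)
     = 75·(284 − j425)/(75 − j1610)

Z_in ≈ 20.4 + j12.3 Ω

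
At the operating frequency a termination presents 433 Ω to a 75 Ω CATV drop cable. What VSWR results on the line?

VSWR ≈ 5.77

Γ = (433 − 75)/(433 + 75) = 0.705
VSWR = (1 + 0.705)/(1 − 0.705)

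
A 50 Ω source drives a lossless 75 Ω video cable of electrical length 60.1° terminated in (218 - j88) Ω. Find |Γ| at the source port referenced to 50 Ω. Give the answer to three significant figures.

|Γ| ≈ 0.466

tan(βl) = 1.74
Z_in = Z_0·(Z_L + jZ_0·tanβl)/(Z_0 + jZ_L·tanβl) = 25.2 − j28 Ω
Γ_s = (Z_in − Z_s)/(Z_in + Z_s) = (-24.8 − j28)/(75.2 − j28), |Γ_s| = 0.466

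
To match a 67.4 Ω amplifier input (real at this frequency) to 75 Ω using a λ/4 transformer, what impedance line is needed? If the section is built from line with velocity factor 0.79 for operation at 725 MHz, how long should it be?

Z_qwt = √(Z_0·R_L) = √(75 × 67.4) = √5055
λ = 0.79·c/f = 0.327 m, so l = λ/4 = 0.0817 m

Z_qwt ≈ 71.1 Ω; length ≈ 8.17 cm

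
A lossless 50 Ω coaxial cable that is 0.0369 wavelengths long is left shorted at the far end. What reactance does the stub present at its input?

X_in ≈ 11.8 Ω (inductive)

βl = 2π × 0.0369 = 13.3°
tan(βl) = 0.236
For a shorted stub, Z_in = jZ_0·tan(βl)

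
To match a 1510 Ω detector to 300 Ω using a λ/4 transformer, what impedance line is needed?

Z_qwt ≈ 673 Ω

Z_qwt = √(Z_0·R_L) = √(300 × 1510) = √453000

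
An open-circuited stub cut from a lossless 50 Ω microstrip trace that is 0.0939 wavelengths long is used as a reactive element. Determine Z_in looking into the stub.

βl = 2π × 0.0939 = 33.8°
tan(βl) = 0.67
For an open-circuited stub, Z_in = −jZ_0·cot(βl) = −jZ_0/tan(βl)

Z_in ≈ −j74.7 Ω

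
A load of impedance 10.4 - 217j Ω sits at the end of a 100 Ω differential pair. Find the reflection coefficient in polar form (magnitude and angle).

Γ = (Z_L − Z_0)/(Z_L + Z_0) = (-89.6 − j217)/(110.4 − j217)
|Γ| = 235/243 = 0.964

Γ ≈ 0.964 ∠ -49.4°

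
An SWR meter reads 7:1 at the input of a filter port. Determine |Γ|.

|Γ| = (S − 1)/(S + 1) = (7 − 1)/(7 + 1) = 6/8

|Γ| ≈ 0.75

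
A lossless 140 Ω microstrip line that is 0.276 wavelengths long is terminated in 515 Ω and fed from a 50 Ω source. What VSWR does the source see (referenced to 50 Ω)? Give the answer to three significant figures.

VSWR ≈ 1.71

βl = 2π × 0.276 = 99.4°
tan(βl) = -6.07
Z_in = Z_0·(Z_L + jZ_0·tanβl)/(Z_0 + jZ_L·tanβl) = 39 + j21.3 Ω
Γ_s = (Z_in − Z_s)/(Z_in + Z_s) = (-11 + j21.3)/(89 + j21.3), |Γ_s| = 0.262
VSWR = (1 + |Γ_s|)/(1 − |Γ_s|)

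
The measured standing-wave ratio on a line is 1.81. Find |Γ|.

|Γ| = (S − 1)/(S + 1) = (1.81 − 1)/(1.81 + 1) = 0.81/2.81

|Γ| ≈ 0.288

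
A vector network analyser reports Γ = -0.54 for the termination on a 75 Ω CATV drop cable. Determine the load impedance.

Z_L ≈ 22.4 Ω

Z_L = Z_0·(1 + Γ)/(1 − Γ) = 75·(0.46)/(1.54)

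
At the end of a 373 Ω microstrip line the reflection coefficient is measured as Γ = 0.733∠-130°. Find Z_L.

Z_L = Z_0·(1 + Γ)/(1 − Γ) = 373·(0.529 − j0.562)/(1.47 + j0.562)

Z_L ≈ 69.6 − j169 Ω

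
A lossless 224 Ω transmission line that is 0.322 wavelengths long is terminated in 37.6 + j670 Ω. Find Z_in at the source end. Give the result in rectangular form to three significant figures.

βl = 2π × 0.322 = 116°
tan(βl) = tan(116°) = -2.06
Z_in = Z_0·(Z_L + jZ_0·tanβl)/(Z_0 + jZ_L·tanβl)
     = 224·(37.6 + j209)/(1600 − j77.4)

Z_in ≈ 3.84 + j29.4 Ω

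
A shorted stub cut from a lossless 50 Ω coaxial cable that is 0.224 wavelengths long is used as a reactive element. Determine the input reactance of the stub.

X_in ≈ 303 Ω (inductive)

βl = 2π × 0.224 = 80.6°
tan(βl) = 6.07
For a shorted stub, Z_in = jZ_0·tan(βl)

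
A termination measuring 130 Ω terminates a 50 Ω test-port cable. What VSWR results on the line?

Γ = (130 − 50)/(130 + 50) = 0.444
VSWR = (1 + 0.444)/(1 − 0.444)

VSWR ≈ 2.6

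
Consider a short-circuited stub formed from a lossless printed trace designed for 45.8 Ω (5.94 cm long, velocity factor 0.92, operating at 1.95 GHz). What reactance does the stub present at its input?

λ = v/f = 0.92·c / 1.95 GHz = 0.142 m
βl = 2π·l/λ = 2π × 0.42 = 151°
tan(βl) = -0.552
For a short-circuited stub, Z_in = jZ_0·tan(βl)

X_in ≈ -25.3 Ω (capacitive)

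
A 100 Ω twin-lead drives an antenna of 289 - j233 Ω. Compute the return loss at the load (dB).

RL ≈ 3.59 dB

Γ = (189 − j233)/(389 − j233), |Γ| = 0.662
RL = −20·log₁₀|Γ| = −20·log₁₀(0.662)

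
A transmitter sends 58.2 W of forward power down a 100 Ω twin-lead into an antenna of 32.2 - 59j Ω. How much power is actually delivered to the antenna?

|Γ| = |(-67.8 − j59)/(132.2 − j59)| = 0.621
|Γ|² = 0.385
P_refl = |Γ|²·P_inc = 22.4 W, P_del = (1 − |Γ|²)·P_inc = 35.8 W

P_delivered ≈ 35.8 W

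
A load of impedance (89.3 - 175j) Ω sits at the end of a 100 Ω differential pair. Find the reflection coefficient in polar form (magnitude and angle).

Γ ≈ 0.68 ∠ -50.7°

Γ = (Z_L − Z_0)/(Z_L + Z_0) = (-10.7 − j175)/(189.3 − j175)
|Γ| = 175/258 = 0.68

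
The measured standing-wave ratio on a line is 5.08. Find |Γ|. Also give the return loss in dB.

|Γ| ≈ 0.671; return loss ≈ 3.46 dB

|Γ| = (S − 1)/(S + 1) = (5.08 − 1)/(5.08 + 1) = 4.08/6.08
RL = −20·log₁₀|Γ| = −20·log₁₀(0.671)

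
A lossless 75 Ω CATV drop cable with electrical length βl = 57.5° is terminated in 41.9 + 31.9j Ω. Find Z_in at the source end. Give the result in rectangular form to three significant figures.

tan(βl) = tan(57.5°) = 1.57
Z_in = Z_0·(Z_L + jZ_0·tanβl)/(Z_0 + jZ_L·tanβl)
     = 75·(41.9 + j150)/(24.9 + j65.8)

Z_in ≈ 165 + j14.8 Ω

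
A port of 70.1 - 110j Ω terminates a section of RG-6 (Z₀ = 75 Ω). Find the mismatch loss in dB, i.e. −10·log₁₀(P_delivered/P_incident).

Γ = (-4.9 − j110)/(145.1 − j110), |Γ| = 0.605
|Γ|² = 0.366, so P_del/P_inc = 1 − |Γ|² = 0.634
ML = −10·log₁₀(1 − |Γ|²)

mismatch loss ≈ 1.98 dB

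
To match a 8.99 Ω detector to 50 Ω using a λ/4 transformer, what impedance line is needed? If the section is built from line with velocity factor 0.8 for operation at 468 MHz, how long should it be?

Z_qwt ≈ 21.2 Ω; length ≈ 12.8 cm

Z_qwt = √(Z_0·R_L) = √(50 × 8.99) = √449.5
λ = 0.8·c/f = 0.513 m, so l = λ/4 = 0.128 m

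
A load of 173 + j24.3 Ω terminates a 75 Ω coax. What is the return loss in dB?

RL ≈ 7.85 dB

Γ = (98 + j24.3)/(248 + j24.3), |Γ| = 0.405
RL = −20·log₁₀|Γ| = −20·log₁₀(0.405)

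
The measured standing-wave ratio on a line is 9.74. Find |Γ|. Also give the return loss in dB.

|Γ| = (S − 1)/(S + 1) = (9.74 − 1)/(9.74 + 1) = 8.74/10.7
RL = −20·log₁₀|Γ| = −20·log₁₀(0.814)

|Γ| ≈ 0.814; return loss ≈ 1.79 dB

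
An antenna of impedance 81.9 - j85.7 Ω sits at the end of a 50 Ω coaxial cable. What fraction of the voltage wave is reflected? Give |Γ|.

Γ = (Z_L − Z_0)/(Z_L + Z_0) = (31.9 − j85.7)/(131.9 − j85.7)
|Γ| = 91.4/157

|Γ| ≈ 0.581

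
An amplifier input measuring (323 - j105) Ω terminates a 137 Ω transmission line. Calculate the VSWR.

Γ = (Z_L − Z_0)/(Z_L + Z_0) = (186 − j105)/(460 − j105)
|Γ| = 214/472 = 0.453
VSWR = (1 + |Γ|)/(1 − |Γ|) = 1.45/0.547

VSWR ≈ 2.65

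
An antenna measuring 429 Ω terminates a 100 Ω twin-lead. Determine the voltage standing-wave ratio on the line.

Γ = (429 − 100)/(429 + 100) = 0.622
VSWR = (1 + 0.622)/(1 − 0.622)

VSWR ≈ 4.29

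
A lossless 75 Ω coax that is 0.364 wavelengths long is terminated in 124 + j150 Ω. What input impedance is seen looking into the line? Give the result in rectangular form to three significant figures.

βl = 2π × 0.364 = 131°
tan(βl) = tan(131°) = -1.15
Z_in = Z_0·(Z_L + jZ_0·tanβl)/(Z_0 + jZ_L·tanβl)
     = 75·(124 + j63.8)/(247 − j142)

Z_in ≈ 19.9 + j30.8 Ω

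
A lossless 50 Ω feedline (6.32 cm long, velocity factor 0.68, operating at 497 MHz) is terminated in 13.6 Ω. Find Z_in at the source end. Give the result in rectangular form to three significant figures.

λ = v/f = 0.68·c / 497 MHz = 0.41 m
βl = 2π·l/λ = 2π × 0.154 = 55.4°
tan(βl) = tan(55.4°) = 1.45
Z_in = Z_0·(Z_L + jZ_0·tanβl)/(Z_0 + jZ_L·tanβl)
     = 50·(13.6 + j72.6)/(50 + j19.7)

Z_in ≈ 36.5 + j58.1 Ω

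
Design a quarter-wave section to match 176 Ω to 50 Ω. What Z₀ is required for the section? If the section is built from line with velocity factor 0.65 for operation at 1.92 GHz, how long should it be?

Z_qwt ≈ 93.8 Ω; length ≈ 2.54 cm

Z_qwt = √(Z_0·R_L) = √(50 × 176) = √8800
λ = 0.65·c/f = 0.102 m, so l = λ/4 = 0.0254 m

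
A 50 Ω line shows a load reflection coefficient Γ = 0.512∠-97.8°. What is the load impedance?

Z_L = Z_0·(1 + Γ)/(1 − Γ) = 50·(0.931 − j0.507)/(1.07 + j0.507)

Z_L ≈ 26.3 − j36.2 Ω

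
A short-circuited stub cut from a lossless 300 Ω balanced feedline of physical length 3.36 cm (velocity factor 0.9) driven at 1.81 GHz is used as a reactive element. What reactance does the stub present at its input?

X_in ≈ 1910 Ω (inductive)

λ = v/f = 0.9·c / 1.81 GHz = 0.149 m
βl = 2π·l/λ = 2π × 0.225 = 81.1°
tan(βl) = 6.38
For a short-circuited stub, Z_in = jZ_0·tan(βl)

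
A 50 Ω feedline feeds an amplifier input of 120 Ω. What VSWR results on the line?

VSWR ≈ 2.4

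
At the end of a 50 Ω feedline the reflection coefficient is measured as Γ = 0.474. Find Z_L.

Z_L ≈ 140 Ω

Z_L = Z_0·(1 + Γ)/(1 − Γ) = 50·(1.47)/(0.526)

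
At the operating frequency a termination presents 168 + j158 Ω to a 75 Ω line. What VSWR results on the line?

Γ = (Z_L − Z_0)/(Z_L + Z_0) = (93 + j158)/(243 + j158)
|Γ| = 183/290 = 0.633
VSWR = (1 + |Γ|)/(1 − |Γ|) = 1.63/0.367

VSWR ≈ 4.44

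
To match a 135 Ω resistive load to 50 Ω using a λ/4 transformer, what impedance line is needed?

Z_qwt ≈ 82.2 Ω

Z_qwt = √(Z_0·R_L) = √(50 × 135) = √6750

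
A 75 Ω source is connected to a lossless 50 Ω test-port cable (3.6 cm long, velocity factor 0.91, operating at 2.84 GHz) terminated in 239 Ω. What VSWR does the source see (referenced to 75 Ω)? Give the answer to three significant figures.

λ = v/f = 0.91·c / 2.84 GHz = 0.0961 m
βl = 2π·l/λ = 2π × 0.375 = 135°
tan(βl) = -1.01
Z_in = Z_0·(Z_L + jZ_0·tanβl)/(Z_0 + jZ_L·tanβl) = 19.9 + j45.5 Ω
Γ_s = (Z_in − Z_s)/(Z_in + Z_s) = (-55.1 + j45.5)/(94.9 + j45.5), |Γ_s| = 0.679
VSWR = (1 + |Γ_s|)/(1 − |Γ_s|)

VSWR ≈ 5.23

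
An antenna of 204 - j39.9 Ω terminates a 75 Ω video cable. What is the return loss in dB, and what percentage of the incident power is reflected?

RL ≈ 6.39 dB; 23% of incident power reflected

Γ = (129 − j39.9)/(279 − j39.9), |Γ| = 0.479
RL = −20·log₁₀(0.479) = 6.39 dB
P_refl/P_inc = |Γ|² = 0.23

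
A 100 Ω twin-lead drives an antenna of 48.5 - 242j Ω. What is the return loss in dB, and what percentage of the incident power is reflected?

RL ≈ 1.2 dB; 75.9% of incident power reflected

Γ = (-51.5 − j242)/(148.5 − j242), |Γ| = 0.871
RL = −20·log₁₀(0.871) = 1.2 dB
P_refl/P_inc = |Γ|² = 0.759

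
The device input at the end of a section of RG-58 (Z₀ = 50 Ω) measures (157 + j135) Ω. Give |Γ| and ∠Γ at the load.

Γ ≈ 0.697 ∠ 18.5°

Γ = (Z_L − Z_0)/(Z_L + Z_0) = (107 + j135)/(207 + j135)
|Γ| = 172/247 = 0.697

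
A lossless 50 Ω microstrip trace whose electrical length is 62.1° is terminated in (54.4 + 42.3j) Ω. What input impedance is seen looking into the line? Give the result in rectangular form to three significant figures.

tan(βl) = tan(62.1°) = 1.89
Z_in = Z_0·(Z_L + jZ_0·tanβl)/(Z_0 + jZ_L·tanβl)
     = 50·(54.4 + j137)/(-29.9 + j103)

Z_in ≈ 54.2 − j42.3 Ω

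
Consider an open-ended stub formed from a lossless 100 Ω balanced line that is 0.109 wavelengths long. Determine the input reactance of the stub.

βl = 2π × 0.109 = 39.2°
tan(βl) = 0.817
For an open-ended stub, Z_in = −jZ_0·cot(βl) = −jZ_0/tan(βl)

X_in ≈ -122 Ω (capacitive)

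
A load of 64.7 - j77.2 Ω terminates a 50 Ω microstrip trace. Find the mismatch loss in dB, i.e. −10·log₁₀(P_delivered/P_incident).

mismatch loss ≈ 1.69 dB

Γ = (14.7 − j77.2)/(114.7 − j77.2), |Γ| = 0.568
|Γ|² = 0.323, so P_del/P_inc = 1 − |Γ|² = 0.677
ML = −10·log₁₀(1 − |Γ|²)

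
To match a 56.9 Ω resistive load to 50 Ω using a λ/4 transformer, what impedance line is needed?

Z_qwt ≈ 53.3 Ω

Z_qwt = √(Z_0·R_L) = √(50 × 56.9) = √2845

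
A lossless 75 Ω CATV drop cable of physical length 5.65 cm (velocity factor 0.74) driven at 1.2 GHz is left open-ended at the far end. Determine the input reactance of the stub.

λ = v/f = 0.74·c / 1.2 GHz = 0.185 m
βl = 2π·l/λ = 2π × 0.305 = 110°
tan(βl) = -2.76
For an open-ended stub, Z_in = −jZ_0·cot(βl) = −jZ_0/tan(βl)

X_in ≈ 27.2 Ω (inductive)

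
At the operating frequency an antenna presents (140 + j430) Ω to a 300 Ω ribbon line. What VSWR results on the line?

Γ = (Z_L − Z_0)/(Z_L + Z_0) = (-160 + j430)/(440 + j430)
|Γ| = 459/615 = 0.746
VSWR = (1 + |Γ|)/(1 − |Γ|) = 1.75/0.254

VSWR ≈ 6.87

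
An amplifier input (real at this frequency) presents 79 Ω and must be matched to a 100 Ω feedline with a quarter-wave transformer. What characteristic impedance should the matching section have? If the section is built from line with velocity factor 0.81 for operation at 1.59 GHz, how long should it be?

Z_qwt ≈ 88.9 Ω; length ≈ 3.82 cm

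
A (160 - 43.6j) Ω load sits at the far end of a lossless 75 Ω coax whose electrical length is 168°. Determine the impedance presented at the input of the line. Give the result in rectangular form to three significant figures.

Z_in ≈ 172 + j20.9 Ω

tan(βl) = tan(168°) = -0.213
Z_in = Z_0·(Z_L + jZ_0·tanβl)/(Z_0 + jZ_L·tanβl)
     = 75·(160 − j59.5)/(65.7 − j34)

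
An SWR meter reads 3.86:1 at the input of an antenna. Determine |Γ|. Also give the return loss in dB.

|Γ| = (S − 1)/(S + 1) = (3.86 − 1)/(3.86 + 1) = 2.86/4.86
RL = −20·log₁₀|Γ| = −20·log₁₀(0.588)

|Γ| ≈ 0.588; return loss ≈ 4.61 dB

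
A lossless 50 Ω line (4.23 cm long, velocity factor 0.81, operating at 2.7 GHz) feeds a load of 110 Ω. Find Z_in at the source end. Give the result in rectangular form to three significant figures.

λ = v/f = 0.81·c / 2.7 GHz = 0.09 m
βl = 2π·l/λ = 2π × 0.47 = 169°
tan(βl) = tan(169°) = -0.191
Z_in = Z_0·(Z_L + jZ_0·tanβl)/(Z_0 + jZ_L·tanβl)
     = 50·(110 − j9.54)/(50 − j21)

Z_in ≈ 96.9 + j31.1 Ω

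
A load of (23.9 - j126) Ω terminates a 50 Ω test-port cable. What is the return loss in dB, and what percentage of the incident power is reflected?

Γ = (-26.1 − j126)/(73.9 − j126), |Γ| = 0.881
RL = −20·log₁₀(0.881) = 1.1 dB
P_refl/P_inc = |Γ|² = 0.776

RL ≈ 1.1 dB; 77.6% of incident power reflected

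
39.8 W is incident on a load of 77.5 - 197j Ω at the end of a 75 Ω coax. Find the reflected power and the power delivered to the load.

|Γ| = |(2.5 − j197)/(152.5 − j197)| = 0.791
|Γ|² = 0.625
P_refl = |Γ|²·P_inc = 24.9 W, P_del = (1 − |Γ|²)·P_inc = 14.9 W

P_reflected ≈ 24.9 W; P_delivered ≈ 14.9 W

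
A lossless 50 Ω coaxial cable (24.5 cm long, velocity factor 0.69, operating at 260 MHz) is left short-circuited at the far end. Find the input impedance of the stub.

Z_in ≈ −j132 Ω

λ = v/f = 0.69·c / 260 MHz = 0.796 m
βl = 2π·l/λ = 2π × 0.308 = 111°
tan(βl) = -2.63
For a short-circuited stub, Z_in = jZ_0·tan(βl)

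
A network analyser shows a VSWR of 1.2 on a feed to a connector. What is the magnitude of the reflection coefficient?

|Γ| = (S − 1)/(S + 1) = (1.2 − 1)/(1.2 + 1) = 0.2/2.2

|Γ| ≈ 0.0909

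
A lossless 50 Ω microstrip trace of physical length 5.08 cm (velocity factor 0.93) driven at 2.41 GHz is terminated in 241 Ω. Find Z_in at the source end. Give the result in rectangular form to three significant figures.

Z_in ≈ 58.4 + j93.6 Ω

λ = v/f = 0.93·c / 2.41 GHz = 0.116 m
βl = 2π·l/λ = 2π × 0.439 = 158°
tan(βl) = tan(158°) = -0.405
Z_in = Z_0·(Z_L + jZ_0·tanβl)/(Z_0 + jZ_L·tanβl)
     = 50·(241 − j20.2)/(50 − j97.5)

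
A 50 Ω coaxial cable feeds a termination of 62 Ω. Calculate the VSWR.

Γ = (62 − 50)/(62 + 50) = 0.107
VSWR = (1 + 0.107)/(1 − 0.107)

VSWR ≈ 1.24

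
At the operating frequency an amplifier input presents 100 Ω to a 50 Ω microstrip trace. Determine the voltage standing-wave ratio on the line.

Γ = (100 − 50)/(100 + 50) = 0.333
VSWR = (1 + 0.333)/(1 − 0.333)

VSWR ≈ 2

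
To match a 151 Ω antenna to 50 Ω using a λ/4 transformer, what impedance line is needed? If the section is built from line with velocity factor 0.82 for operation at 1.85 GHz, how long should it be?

Z_qwt ≈ 86.9 Ω; length ≈ 3.32 cm

Z_qwt = √(Z_0·R_L) = √(50 × 151) = √7550
λ = 0.82·c/f = 0.133 m, so l = λ/4 = 0.0332 m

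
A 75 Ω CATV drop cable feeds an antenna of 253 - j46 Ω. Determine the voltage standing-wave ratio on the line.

Γ = (Z_L − Z_0)/(Z_L + Z_0) = (178 − j46)/(328 − j46)
|Γ| = 184/331 = 0.555
VSWR = (1 + |Γ|)/(1 − |Γ|) = 1.56/0.445

VSWR ≈ 3.5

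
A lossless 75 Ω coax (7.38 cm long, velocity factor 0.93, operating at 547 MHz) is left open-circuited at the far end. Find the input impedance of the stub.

λ = v/f = 0.93·c / 547 MHz = 0.51 m
βl = 2π·l/λ = 2π × 0.145 = 52.1°
tan(βl) = 1.28
For an open-circuited stub, Z_in = −jZ_0·cot(βl) = −jZ_0/tan(βl)

Z_in ≈ −j58.4 Ω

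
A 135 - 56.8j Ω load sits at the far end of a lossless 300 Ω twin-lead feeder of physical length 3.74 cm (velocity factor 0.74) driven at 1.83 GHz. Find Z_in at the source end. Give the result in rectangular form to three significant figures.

λ = v/f = 0.74·c / 1.83 GHz = 0.121 m
βl = 2π·l/λ = 2π × 0.308 = 111°
tan(βl) = tan(111°) = -2.61
Z_in = Z_0·(Z_L + jZ_0·tanβl)/(Z_0 + jZ_L·tanβl)
     = 300·(135 − j839)/(152 − j352)

Z_in ≈ 645 − j163 Ω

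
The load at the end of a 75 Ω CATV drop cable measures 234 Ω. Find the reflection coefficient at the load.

Γ = (Z_L − Z_0)/(Z_L + Z_0) = (234 − 75)/(234 + 75) = 159/309

Γ = 0.515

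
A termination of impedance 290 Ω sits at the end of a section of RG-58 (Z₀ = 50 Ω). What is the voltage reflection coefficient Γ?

Γ = 0.706

Γ = (Z_L − Z_0)/(Z_L + Z_0) = (290 − 50)/(290 + 50) = 240/340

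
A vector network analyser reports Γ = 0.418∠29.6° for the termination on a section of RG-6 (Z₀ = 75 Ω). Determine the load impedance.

Z_L ≈ 138 + j69.2 Ω

Z_L = Z_0·(1 + Γ)/(1 − Γ) = 75·(1.36 + j0.206)/(0.637 − j0.206)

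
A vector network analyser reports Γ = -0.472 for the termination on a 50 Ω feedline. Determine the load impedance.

Z_L ≈ 17.9 Ω

Z_L = Z_0·(1 + Γ)/(1 − Γ) = 50·(0.528)/(1.47)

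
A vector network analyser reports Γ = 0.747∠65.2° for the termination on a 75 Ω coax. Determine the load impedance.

Z_L ≈ 35.6 + j109 Ω

Z_L = Z_0·(1 + Γ)/(1 − Γ) = 75·(1.31 + j0.678)/(0.687 − j0.678)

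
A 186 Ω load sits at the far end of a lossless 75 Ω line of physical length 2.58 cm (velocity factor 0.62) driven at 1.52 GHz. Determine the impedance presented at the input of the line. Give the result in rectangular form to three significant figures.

Z_in ≈ 31.8 − j15.6 Ω

λ = v/f = 0.62·c / 1.52 GHz = 0.122 m
βl = 2π·l/λ = 2π × 0.211 = 75.9°
tan(βl) = tan(75.9°) = 3.98
Z_in = Z_0·(Z_L + jZ_0·tanβl)/(Z_0 + jZ_L·tanβl)
     = 75·(186 + j299)/(75 + j741)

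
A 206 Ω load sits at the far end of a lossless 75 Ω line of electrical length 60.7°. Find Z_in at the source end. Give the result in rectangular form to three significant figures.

tan(βl) = tan(60.7°) = 1.78
Z_in = Z_0·(Z_L + jZ_0·tanβl)/(Z_0 + jZ_L·tanβl)
     = 75·(206 + j134)/(75 + j367)

Z_in ≈ 34.5 − j35 Ω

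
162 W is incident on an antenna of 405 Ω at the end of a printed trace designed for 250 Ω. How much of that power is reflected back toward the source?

Γ = (405 − 250)/(405 + 250) = 0.237
|Γ|² = 0.056
P_refl = |Γ|²·P_inc = 9.07 W, P_del = (1 − |Γ|²)·P_inc = 153 W

P_reflected ≈ 9.07 W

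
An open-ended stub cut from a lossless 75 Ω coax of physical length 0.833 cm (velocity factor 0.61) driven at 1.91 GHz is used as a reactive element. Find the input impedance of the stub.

Z_in ≈ −j123 Ω

λ = v/f = 0.61·c / 1.91 GHz = 0.0958 m
βl = 2π·l/λ = 2π × 0.0869 = 31.3°
tan(βl) = 0.608
For an open-ended stub, Z_in = −jZ_0·cot(βl) = −jZ_0/tan(βl)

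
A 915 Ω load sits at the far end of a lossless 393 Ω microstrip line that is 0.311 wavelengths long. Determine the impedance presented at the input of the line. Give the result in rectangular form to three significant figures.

βl = 2π × 0.311 = 112°
tan(βl) = tan(112°) = -2.48
Z_in = Z_0·(Z_L + jZ_0·tanβl)/(Z_0 + jZ_L·tanβl)
     = 393·(915 − j975)/(393 − j2270)

Z_in ≈ 191 + j125 Ω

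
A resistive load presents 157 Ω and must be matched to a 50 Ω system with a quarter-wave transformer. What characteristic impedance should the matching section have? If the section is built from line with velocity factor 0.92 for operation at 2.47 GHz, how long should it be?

Z_qwt ≈ 88.6 Ω; length ≈ 2.79 cm

Z_qwt = √(Z_0·R_L) = √(50 × 157) = √7850
λ = 0.92·c/f = 0.112 m, so l = λ/4 = 0.0279 m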